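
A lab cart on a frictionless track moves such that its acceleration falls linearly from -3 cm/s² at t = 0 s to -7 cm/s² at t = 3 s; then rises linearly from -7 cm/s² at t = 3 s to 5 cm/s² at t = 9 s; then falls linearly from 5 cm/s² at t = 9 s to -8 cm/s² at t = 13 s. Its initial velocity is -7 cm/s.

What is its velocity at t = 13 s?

-34 cm/s

Δv equals the area under the a-t graph; then v = v₀ + Δv.
0–3 s: ½(-3 + -7)(3) = -15 cm/s
3–9 s: ½(-7 + 5)(6) = -6 cm/s
9–13 s: ½(5 + -8)(4) = -6 cm/s
Δv = -27 cm/s, so v(13) = -7 + (-27) = -34 cm/s.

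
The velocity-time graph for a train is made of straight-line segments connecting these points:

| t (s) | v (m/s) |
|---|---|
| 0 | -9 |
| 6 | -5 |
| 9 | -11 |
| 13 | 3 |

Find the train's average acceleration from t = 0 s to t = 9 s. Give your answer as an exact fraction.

Average acceleration = Δv/Δt = (-11 − -9)/(9 − 0) = -2/9 m/s².

-2/9 m/s²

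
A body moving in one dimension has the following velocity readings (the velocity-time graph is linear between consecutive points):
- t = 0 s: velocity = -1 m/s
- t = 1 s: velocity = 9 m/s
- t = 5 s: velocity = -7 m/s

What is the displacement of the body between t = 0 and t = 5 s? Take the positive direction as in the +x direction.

Displacement is the signed area under the v-t curve.
0–1 s: ½(-1 + 9)(1) = 4 m
1–5 s: ½(9 + -7)(4) = 4 m
Net displacement = 8 m

8 m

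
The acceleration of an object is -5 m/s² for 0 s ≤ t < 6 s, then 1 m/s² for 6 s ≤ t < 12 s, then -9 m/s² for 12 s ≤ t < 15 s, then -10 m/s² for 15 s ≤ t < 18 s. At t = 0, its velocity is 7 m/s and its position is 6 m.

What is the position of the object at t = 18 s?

-430.5 m

On each constant-a segment, Δv = aΔt and Δx = v₀Δt + ½aΔt²; chain segment to segment.
0–6 s: v starts 7 m/s; Δx = 7·6 + ½·-5·6² = -48 m; v ends -23 m/s.
6–12 s: v starts -23 m/s; Δx = -23·6 + ½·1·6² = -120 m; v ends -17 m/s.
12–15 s: v starts -17 m/s; Δx = -17·3 + ½·-9·3² = -91.5 m; v ends -44 m/s.
15–18 s: v starts -44 m/s; Δx = -44·3 + ½·-10·3² = -177 m; v ends -74 m/s.
x(18) = 6 + Σ Δx = -430.5 m.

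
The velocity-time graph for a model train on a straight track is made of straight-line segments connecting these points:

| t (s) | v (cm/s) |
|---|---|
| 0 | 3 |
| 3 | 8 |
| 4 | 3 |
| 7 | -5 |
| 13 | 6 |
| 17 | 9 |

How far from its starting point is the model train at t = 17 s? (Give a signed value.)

Net displacement equals the area under the velocity-time graph (areas below the axis count negative).
0–3 s: ½(3 + 8)(3) = 16.5 cm
3–4 s: ½(8 + 3)(1) = 5.5 cm
4–7 s: ½(3 + -5)(3) = -3 cm
7–13 s: ½(-5 + 6)(6) = 3 cm
13–17 s: ½(6 + 9)(4) = 30 cm
Net displacement = 52 cm

52 cm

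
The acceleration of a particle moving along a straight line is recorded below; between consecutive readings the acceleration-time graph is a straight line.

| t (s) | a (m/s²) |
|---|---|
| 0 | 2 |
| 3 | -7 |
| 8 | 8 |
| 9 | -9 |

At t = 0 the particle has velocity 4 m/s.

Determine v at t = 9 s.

Δv equals the area under the a-t graph; then v = v₀ + Δv.
0–3 s: ½(2 + -7)(3) = -7.5 m/s
3–8 s: ½(-7 + 8)(5) = 2.5 m/s
8–9 s: ½(8 + -9)(1) = -0.5 m/s
Δv = -5.5 m/s, so v(9) = 4 + (-5.5) = -1.5 m/s.

-1.5 m/s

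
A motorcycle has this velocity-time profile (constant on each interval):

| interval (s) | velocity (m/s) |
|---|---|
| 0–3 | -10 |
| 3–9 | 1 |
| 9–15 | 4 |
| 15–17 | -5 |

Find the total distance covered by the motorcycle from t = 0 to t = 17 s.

70 m

Total distance travelled is ∫|v| dt — sum the magnitudes of each area piece.
0–3 s: |-10| × 3 = 30 m
3–9 s: |1| × 6 = 6 m
9–15 s: |4| × 6 = 24 m
15–17 s: |-5| × 2 = 10 m
Total distance = 70 m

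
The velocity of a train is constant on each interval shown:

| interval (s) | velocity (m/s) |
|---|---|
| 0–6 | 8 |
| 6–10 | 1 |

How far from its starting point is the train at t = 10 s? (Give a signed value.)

52 m

Displacement is the signed area under the v-t curve.
0–6 s: 8 × 6 = 48 m
6–10 s: 1 × 4 = 4 m
Net displacement = 52 m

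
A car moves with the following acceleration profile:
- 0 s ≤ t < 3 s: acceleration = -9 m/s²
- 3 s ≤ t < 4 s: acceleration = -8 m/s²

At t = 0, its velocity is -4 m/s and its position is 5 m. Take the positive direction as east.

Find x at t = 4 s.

On each constant-a segment, Δv = aΔt and Δx = v₀Δt + ½aΔt²; chain segment to segment.
0–3 s: v starts -4 m/s; Δx = -4·3 + ½·-9·3² = -52.5 m; v ends -31 m/s.
3–4 s: v starts -31 m/s; Δx = -31·1 + ½·-8·1² = -35 m; v ends -39 m/s.
x(4) = 5 + Σ Δx = -82.5 m.

-82.5 m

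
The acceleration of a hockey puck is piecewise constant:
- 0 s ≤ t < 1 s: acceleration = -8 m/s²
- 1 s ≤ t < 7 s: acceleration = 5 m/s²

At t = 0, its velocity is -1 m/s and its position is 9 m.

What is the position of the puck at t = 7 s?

On each constant-a segment, Δv = aΔt and Δx = v₀Δt + ½aΔt²; chain segment to segment.
0–1 s: v starts -1 m/s; Δx = -1·1 + ½·-8·1² = -5 m; v ends -9 m/s.
1–7 s: v starts -9 m/s; Δx = -9·6 + ½·5·6² = 36 m; v ends 21 m/s.
x(7) = 9 + Σ Δx = 40 m.

40 m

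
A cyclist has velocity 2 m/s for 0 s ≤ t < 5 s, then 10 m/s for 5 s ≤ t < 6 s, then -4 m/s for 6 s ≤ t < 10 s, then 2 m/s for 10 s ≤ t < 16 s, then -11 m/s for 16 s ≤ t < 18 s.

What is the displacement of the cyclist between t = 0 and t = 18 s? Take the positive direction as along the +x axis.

-6 m

Displacement is the signed area under the v-t curve.
0–5 s: 2 × 5 = 10 m
5–6 s: 10 × 1 = 10 m
6–10 s: -4 × 4 = -16 m
10–16 s: 2 × 6 = 12 m
16–18 s: -11 × 2 = -22 m
Net displacement = -6 m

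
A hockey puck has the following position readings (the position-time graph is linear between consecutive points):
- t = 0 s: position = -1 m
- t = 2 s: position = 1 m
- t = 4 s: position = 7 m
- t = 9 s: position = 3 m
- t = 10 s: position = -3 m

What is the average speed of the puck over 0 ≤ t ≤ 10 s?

Average speed = (total path length)/(elapsed time); on a piecewise-linear x-t graph the path length is Σ|Δx|.
0–2 s: |Δx| = |1 − -1| = 2 m
2–4 s: |Δx| = |7 − 1| = 6 m
4–9 s: |Δx| = |3 − 7| = 4 m
9–10 s: |Δx| = |-3 − 3| = 6 m
Total path = 18 m; average speed = 18/10 = 1.8 m/s.

1.8 m/s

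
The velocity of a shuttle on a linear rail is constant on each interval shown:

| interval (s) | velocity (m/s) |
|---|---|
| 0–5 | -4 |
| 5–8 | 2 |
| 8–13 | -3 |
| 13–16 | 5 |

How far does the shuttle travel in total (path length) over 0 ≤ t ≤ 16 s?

Total distance travelled is ∫|v| dt — sum the magnitudes of each area piece.
0–5 s: |-4| × 5 = 20 m
5–8 s: |2| × 3 = 6 m
8–13 s: |-3| × 5 = 15 m
13–16 s: |5| × 3 = 15 m
Total distance = 56 m

56 m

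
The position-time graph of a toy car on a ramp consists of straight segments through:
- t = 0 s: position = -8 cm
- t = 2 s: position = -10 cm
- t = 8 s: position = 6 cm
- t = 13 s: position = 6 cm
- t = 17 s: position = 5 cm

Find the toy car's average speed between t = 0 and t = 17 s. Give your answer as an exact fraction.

19/17 cm/s

Average speed = (total path length)/(elapsed time); on a piecewise-linear x-t graph the path length is Σ|Δx|.
0–2 s: |Δx| = |-10 − -8| = 2 cm
2–8 s: |Δx| = |6 − -10| = 16 cm
8–13 s: |Δx| = |6 − 6| = 0 cm
13–17 s: |Δx| = |5 − 6| = 1 cm
Total path = 19 cm; average speed = 19/17 = 19/17 cm/s.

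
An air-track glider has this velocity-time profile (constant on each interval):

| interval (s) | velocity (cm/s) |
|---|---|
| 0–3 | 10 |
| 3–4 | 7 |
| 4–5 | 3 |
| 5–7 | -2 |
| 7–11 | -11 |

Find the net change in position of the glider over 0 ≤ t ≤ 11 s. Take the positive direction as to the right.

Displacement is the signed area under the v-t curve.
0–3 s: 10 × 3 = 30 cm
3–4 s: 7 × 1 = 7 cm
4–5 s: 3 × 1 = 3 cm
5–7 s: -2 × 2 = -4 cm
7–11 s: -11 × 4 = -44 cm
Net displacement = -8 cm

-8 cm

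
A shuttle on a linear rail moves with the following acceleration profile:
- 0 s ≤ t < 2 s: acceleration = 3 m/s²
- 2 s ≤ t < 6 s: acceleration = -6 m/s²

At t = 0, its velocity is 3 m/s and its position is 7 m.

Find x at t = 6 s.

On each constant-a segment, Δv = aΔt and Δx = v₀Δt + ½aΔt²; chain segment to segment.
0–2 s: v starts 3 m/s; Δx = 3·2 + ½·3·2² = 12 m; v ends 9 m/s.
2–6 s: v starts 9 m/s; Δx = 9·4 + ½·-6·4² = -12 m; v ends -15 m/s.
x(6) = 7 + Σ Δx = 7 m.

7 m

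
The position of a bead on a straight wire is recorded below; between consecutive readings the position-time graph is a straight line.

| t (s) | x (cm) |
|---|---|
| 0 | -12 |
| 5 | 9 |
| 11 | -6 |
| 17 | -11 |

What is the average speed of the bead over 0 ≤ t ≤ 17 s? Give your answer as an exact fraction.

41/17 cm/s

Average speed = (total path length)/(elapsed time); on a piecewise-linear x-t graph the path length is Σ|Δx|.
0–5 s: |Δx| = |9 − -12| = 21 cm
5–11 s: |Δx| = |-6 − 9| = 15 cm
11–17 s: |Δx| = |-11 − -6| = 5 cm
Total path = 41 cm; average speed = 41/17 = 41/17 cm/s.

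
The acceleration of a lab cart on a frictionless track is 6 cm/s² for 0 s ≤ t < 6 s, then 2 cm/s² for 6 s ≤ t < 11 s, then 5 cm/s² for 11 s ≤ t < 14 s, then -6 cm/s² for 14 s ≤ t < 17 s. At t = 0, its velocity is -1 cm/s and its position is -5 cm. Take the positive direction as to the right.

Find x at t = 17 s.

607.5 cm

On each constant-a segment, Δv = aΔt and Δx = v₀Δt + ½aΔt²; chain segment to segment.
0–6 s: v starts -1 cm/s; Δx = -1·6 + ½·6·6² = 102 cm; v ends 35 cm/s.
6–11 s: v starts 35 cm/s; Δx = 35·5 + ½·2·5² = 200 cm; v ends 45 cm/s.
11–14 s: v starts 45 cm/s; Δx = 45·3 + ½·5·3² = 157.5 cm; v ends 60 cm/s.
14–17 s: v starts 60 cm/s; Δx = 60·3 + ½·-6·3² = 153 cm; v ends 42 cm/s.
x(17) = -5 + Σ Δx = 607.5 cm.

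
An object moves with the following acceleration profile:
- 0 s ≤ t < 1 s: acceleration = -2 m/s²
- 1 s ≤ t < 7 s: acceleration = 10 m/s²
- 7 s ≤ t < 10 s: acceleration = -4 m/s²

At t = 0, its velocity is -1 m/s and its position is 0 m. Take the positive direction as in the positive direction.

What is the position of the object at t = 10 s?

On each constant-a segment, Δv = aΔt and Δx = v₀Δt + ½aΔt²; chain segment to segment.
0–1 s: v starts -1 m/s; Δx = -1·1 + ½·-2·1² = -2 m; v ends -3 m/s.
1–7 s: v starts -3 m/s; Δx = -3·6 + ½·10·6² = 162 m; v ends 57 m/s.
7–10 s: v starts 57 m/s; Δx = 57·3 + ½·-4·3² = 153 m; v ends 45 m/s.
x(10) = 0 + Σ Δx = 313 m.

313 m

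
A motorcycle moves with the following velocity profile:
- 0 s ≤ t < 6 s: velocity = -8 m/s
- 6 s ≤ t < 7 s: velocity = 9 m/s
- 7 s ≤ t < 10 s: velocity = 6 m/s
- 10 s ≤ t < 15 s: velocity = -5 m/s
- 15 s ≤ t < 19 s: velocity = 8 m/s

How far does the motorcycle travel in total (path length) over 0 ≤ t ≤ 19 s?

132 m

Distance (not displacement) is the total path length: add the absolute areas under v-t.
0–6 s: |-8| × 6 = 48 m
6–7 s: |9| × 1 = 9 m
7–10 s: |6| × 3 = 18 m
10–15 s: |-5| × 5 = 25 m
15–19 s: |8| × 4 = 32 m
Total distance = 132 m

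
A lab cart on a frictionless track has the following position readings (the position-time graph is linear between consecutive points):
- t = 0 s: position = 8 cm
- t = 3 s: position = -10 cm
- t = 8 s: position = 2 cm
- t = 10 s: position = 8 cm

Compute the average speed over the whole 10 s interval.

Average speed = (total path length)/(elapsed time); on a piecewise-linear x-t graph the path length is Σ|Δx|.
0–3 s: |Δx| = |-10 − 8| = 18 cm
3–8 s: |Δx| = |2 − -10| = 12 cm
8–10 s: |Δx| = |8 − 2| = 6 cm
Total path = 36 cm; average speed = 36/10 = 3.6 cm/s.

3.6 cm/s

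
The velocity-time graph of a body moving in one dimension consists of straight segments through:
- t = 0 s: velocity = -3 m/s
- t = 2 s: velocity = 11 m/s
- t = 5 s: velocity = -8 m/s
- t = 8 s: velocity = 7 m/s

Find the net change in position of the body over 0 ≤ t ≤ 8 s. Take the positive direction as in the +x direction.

Displacement is the signed area under the v-t curve.
0–2 s: ½(-3 + 11)(2) = 8 m
2–5 s: ½(11 + -8)(3) = 4.5 m
5–8 s: ½(-8 + 7)(3) = -1.5 m
Net displacement = 11 m

11 m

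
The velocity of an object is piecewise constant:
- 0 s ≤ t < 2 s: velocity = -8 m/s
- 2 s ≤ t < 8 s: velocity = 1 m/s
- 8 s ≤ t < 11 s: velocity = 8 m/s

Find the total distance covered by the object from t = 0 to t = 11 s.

46 m

Distance (not displacement) is the total path length: add the absolute areas under v-t.
0–2 s: |-8| × 2 = 16 m
2–8 s: |1| × 6 = 6 m
8–11 s: |8| × 3 = 24 m
Total distance = 46 m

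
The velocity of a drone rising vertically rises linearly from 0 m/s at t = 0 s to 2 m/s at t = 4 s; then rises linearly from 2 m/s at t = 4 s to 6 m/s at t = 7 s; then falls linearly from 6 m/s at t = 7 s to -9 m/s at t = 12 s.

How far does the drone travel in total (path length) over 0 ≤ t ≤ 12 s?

35.5 m

Distance (not displacement) is the total path length: add the absolute areas under v-t.
0–4 s: |½(0 + 2)(4)| = 4 m
4–7 s: |½(2 + 6)(3)| = 12 m
7–12 s: v = 0 at t = 9 s; triangle areas 6 + 13.5 = 19.5 m
Total distance = 35.5 m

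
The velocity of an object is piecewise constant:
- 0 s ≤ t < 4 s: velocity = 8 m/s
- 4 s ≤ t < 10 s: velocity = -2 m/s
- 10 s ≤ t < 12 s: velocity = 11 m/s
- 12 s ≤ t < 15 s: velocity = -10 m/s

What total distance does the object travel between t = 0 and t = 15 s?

96 m

Distance (not displacement) is the total path length: add the absolute areas under v-t.
0–4 s: |8| × 4 = 32 m
4–10 s: |-2| × 6 = 12 m
10–12 s: |11| × 2 = 22 m
12–15 s: |-10| × 3 = 30 m
Total distance = 96 m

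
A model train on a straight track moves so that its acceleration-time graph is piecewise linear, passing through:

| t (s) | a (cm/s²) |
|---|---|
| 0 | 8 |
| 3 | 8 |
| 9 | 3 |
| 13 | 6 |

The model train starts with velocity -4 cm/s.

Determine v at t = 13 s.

71 cm/s

Δv equals the area under the a-t graph; then v = v₀ + Δv.
0–3 s: 8 × 3 = 24 cm/s
3–9 s: ½(8 + 3)(6) = 33 cm/s
9–13 s: ½(3 + 6)(4) = 18 cm/s
Δv = 75 cm/s, so v(13) = -4 + (75) = 71 cm/s.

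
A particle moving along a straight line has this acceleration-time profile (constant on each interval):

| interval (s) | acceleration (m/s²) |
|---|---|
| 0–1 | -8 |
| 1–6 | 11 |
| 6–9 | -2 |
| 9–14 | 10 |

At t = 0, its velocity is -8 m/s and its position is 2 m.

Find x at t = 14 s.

445.5 m

On each constant-a segment, Δv = aΔt and Δx = v₀Δt + ½aΔt²; chain segment to segment.
0–1 s: v starts -8 m/s; Δx = -8·1 + ½·-8·1² = -12 m; v ends -16 m/s.
1–6 s: v starts -16 m/s; Δx = -16·5 + ½·11·5² = 57.5 m; v ends 39 m/s.
6–9 s: v starts 39 m/s; Δx = 39·3 + ½·-2·3² = 108 m; v ends 33 m/s.
9–14 s: v starts 33 m/s; Δx = 33·5 + ½·10·5² = 290 m; v ends 83 m/s.
x(14) = 2 + Σ Δx = 445.5 m.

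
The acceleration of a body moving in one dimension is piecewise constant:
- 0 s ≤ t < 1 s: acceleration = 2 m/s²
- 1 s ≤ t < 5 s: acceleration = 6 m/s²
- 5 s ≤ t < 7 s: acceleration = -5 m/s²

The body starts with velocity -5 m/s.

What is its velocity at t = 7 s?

11 m/s

Δv equals the area under the a-t graph; then v = v₀ + Δv.
0–1 s: 2 × 1 = 2 m/s
1–5 s: 6 × 4 = 24 m/s
5–7 s: -5 × 2 = -10 m/s
Δv = 16 m/s, so v(7) = -5 + (16) = 11 m/s.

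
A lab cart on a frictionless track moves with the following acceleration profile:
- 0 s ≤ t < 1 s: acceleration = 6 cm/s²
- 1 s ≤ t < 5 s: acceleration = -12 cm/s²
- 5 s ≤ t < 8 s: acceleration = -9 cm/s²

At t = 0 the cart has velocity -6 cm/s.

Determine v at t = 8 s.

Δv equals the area under the a-t graph; then v = v₀ + Δv.
0–1 s: 6 × 1 = 6 cm/s
1–5 s: -12 × 4 = -48 cm/s
5–8 s: -9 × 3 = -27 cm/s
Δv = -69 cm/s, so v(8) = -6 + (-69) = -75 cm/s.

-75 cm/s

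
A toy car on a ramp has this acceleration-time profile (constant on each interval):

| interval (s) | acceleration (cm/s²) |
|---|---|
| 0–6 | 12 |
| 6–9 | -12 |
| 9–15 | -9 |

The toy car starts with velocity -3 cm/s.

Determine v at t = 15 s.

-21 cm/s

Δv equals the area under the a-t graph; then v = v₀ + Δv.
0–6 s: 12 × 6 = 72 cm/s
6–9 s: -12 × 3 = -36 cm/s
9–15 s: -9 × 6 = -54 cm/s
Δv = -18 cm/s, so v(15) = -3 + (-18) = -21 cm/s.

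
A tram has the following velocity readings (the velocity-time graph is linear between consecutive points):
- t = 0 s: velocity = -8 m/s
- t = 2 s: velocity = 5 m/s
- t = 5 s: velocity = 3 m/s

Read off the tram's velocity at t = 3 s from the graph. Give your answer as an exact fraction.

13/3 m/s

On 2–5 s the graph is linear from 5 to 3 m/s: v(3) = 5 + (3 − 5)·(3 − 2)/(5 − 2) = 13/3 m/s.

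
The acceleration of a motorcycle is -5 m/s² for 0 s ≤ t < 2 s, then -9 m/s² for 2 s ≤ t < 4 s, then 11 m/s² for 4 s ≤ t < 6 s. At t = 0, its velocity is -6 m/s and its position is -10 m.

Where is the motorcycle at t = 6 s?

-128 m

On each constant-a segment, Δv = aΔt and Δx = v₀Δt + ½aΔt²; chain segment to segment.
0–2 s: v starts -6 m/s; Δx = -6·2 + ½·-5·2² = -22 m; v ends -16 m/s.
2–4 s: v starts -16 m/s; Δx = -16·2 + ½·-9·2² = -50 m; v ends -34 m/s.
4–6 s: v starts -34 m/s; Δx = -34·2 + ½·11·2² = -46 m; v ends -12 m/s.
x(6) = -10 + Σ Δx = -128 m.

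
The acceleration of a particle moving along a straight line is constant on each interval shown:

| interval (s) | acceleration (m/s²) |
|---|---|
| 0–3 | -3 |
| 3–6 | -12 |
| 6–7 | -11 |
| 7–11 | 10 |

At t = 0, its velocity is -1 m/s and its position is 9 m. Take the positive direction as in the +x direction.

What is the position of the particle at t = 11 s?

-291 m

On each constant-a segment, Δv = aΔt and Δx = v₀Δt + ½aΔt²; chain segment to segment.
0–3 s: v starts -1 m/s; Δx = -1·3 + ½·-3·3² = -16.5 m; v ends -10 m/s.
3–6 s: v starts -10 m/s; Δx = -10·3 + ½·-12·3² = -84 m; v ends -46 m/s.
6–7 s: v starts -46 m/s; Δx = -46·1 + ½·-11·1² = -51.5 m; v ends -57 m/s.
7–11 s: v starts -57 m/s; Δx = -57·4 + ½·10·4² = -148 m; v ends -17 m/s.
x(11) = 9 + Σ Δx = -291 m.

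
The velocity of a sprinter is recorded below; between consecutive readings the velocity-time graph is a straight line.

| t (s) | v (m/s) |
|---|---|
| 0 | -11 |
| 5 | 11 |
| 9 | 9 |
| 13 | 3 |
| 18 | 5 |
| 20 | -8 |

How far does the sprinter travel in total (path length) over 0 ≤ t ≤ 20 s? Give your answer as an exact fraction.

Distance (not displacement) is the total path length: add the absolute areas under v-t.
0–5 s: v = 0 at t = 2.5 s; triangle areas 13.75 + 13.75 = 27.5 m
5–9 s: |½(11 + 9)(4)| = 40 m
9–13 s: |½(9 + 3)(4)| = 24 m
13–18 s: |½(3 + 5)(5)| = 20 m
18–20 s: v = 0 at t = 244/13 s; triangle areas 25/13 + 64/13 = 89/13 m
Total distance = 3077/26 m

3077/26 m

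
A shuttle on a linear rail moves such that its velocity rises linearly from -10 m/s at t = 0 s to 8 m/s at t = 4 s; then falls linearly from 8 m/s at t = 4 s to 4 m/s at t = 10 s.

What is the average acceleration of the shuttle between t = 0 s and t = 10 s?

Average acceleration = Δv/Δt = (4 − -10)/(10 − 0) = 1.4 m/s².

1.4 m/s²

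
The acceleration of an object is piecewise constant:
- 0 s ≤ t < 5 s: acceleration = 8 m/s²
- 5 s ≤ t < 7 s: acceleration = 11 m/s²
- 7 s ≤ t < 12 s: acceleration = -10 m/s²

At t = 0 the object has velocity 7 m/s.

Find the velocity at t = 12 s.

19 m/s

Δv equals the area under the a-t graph; then v = v₀ + Δv.
0–5 s: 8 × 5 = 40 m/s
5–7 s: 11 × 2 = 22 m/s
7–12 s: -10 × 5 = -50 m/s
Δv = 12 m/s, so v(12) = 7 + (12) = 19 m/s.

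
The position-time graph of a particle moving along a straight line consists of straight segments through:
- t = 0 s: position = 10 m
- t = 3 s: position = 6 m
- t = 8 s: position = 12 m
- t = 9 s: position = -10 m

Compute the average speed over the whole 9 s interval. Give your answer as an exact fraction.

32/9 m/s

Average speed = (total path length)/(elapsed time); on a piecewise-linear x-t graph the path length is Σ|Δx|.
0–3 s: |Δx| = |6 − 10| = 4 m
3–8 s: |Δx| = |12 − 6| = 6 m
8–9 s: |Δx| = |-10 − 12| = 22 m
Total path = 32 m; average speed = 32/9 = 32/9 m/s.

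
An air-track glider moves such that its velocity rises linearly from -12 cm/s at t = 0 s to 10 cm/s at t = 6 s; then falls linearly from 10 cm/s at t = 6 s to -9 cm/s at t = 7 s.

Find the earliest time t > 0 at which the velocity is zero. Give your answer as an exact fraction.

v changes sign on 0–6 s (from -12 to 10); the graph is linear there, so v = 0 at t = 0 + (12)·(6 − 0)/(10 − -12) = 36/11 s.

t = 36/11 s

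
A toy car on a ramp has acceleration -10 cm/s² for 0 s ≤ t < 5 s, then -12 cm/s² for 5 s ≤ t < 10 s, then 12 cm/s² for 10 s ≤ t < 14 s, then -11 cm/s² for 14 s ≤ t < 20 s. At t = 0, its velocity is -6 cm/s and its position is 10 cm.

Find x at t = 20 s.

On each constant-a segment, Δv = aΔt and Δx = v₀Δt + ½aΔt²; chain segment to segment.
0–5 s: v starts -6 cm/s; Δx = -6·5 + ½·-10·5² = -155 cm; v ends -56 cm/s.
5–10 s: v starts -56 cm/s; Δx = -56·5 + ½·-12·5² = -430 cm; v ends -116 cm/s.
10–14 s: v starts -116 cm/s; Δx = -116·4 + ½·12·4² = -368 cm; v ends -68 cm/s.
14–20 s: v starts -68 cm/s; Δx = -68·6 + ½·-11·6² = -606 cm; v ends -134 cm/s.
x(20) = 10 + Σ Δx = -1549 cm.

-1549 cm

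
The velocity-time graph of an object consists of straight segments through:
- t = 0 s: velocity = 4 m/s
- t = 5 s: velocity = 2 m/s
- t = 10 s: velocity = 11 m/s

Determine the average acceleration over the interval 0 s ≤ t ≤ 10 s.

0.7 m/s²

Average acceleration = Δv/Δt = (11 − 4)/(10 − 0) = 0.7 m/s².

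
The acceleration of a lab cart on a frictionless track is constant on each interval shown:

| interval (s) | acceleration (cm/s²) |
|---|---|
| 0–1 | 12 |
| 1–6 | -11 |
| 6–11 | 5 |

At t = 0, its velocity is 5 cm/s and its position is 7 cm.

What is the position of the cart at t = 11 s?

-162 cm

On each constant-a segment, Δv = aΔt and Δx = v₀Δt + ½aΔt²; chain segment to segment.
0–1 s: v starts 5 cm/s; Δx = 5·1 + ½·12·1² = 11 cm; v ends 17 cm/s.
1–6 s: v starts 17 cm/s; Δx = 17·5 + ½·-11·5² = -52.5 cm; v ends -38 cm/s.
6–11 s: v starts -38 cm/s; Δx = -38·5 + ½·5·5² = -127.5 cm; v ends -13 cm/s.
x(11) = 7 + Σ Δx = -162 cm.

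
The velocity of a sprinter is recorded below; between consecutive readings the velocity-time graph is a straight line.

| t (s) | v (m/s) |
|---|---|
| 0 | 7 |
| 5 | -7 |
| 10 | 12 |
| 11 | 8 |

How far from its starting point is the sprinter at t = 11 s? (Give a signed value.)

Displacement is the signed area under the v-t curve.
0–5 s: ½(7 + -7)(5) = 0 m
5–10 s: ½(-7 + 12)(5) = 12.5 m
10–11 s: ½(12 + 8)(1) = 10 m
Net displacement = 22.5 m

22.5 m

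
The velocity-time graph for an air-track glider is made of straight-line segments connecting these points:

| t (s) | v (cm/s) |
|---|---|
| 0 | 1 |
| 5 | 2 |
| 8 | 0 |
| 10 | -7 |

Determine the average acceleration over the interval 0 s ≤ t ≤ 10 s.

Average acceleration = Δv/Δt = (-7 − 1)/(10 − 0) = -0.8 cm/s².

-0.8 cm/s²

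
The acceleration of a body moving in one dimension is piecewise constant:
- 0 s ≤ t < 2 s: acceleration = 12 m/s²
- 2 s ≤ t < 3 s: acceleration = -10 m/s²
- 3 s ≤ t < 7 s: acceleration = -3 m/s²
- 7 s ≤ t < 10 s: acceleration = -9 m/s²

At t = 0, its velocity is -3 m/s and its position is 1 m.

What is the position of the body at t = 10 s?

11.5 m

On each constant-a segment, Δv = aΔt and Δx = v₀Δt + ½aΔt²; chain segment to segment.
0–2 s: v starts -3 m/s; Δx = -3·2 + ½·12·2² = 18 m; v ends 21 m/s.
2–3 s: v starts 21 m/s; Δx = 21·1 + ½·-10·1² = 16 m; v ends 11 m/s.
3–7 s: v starts 11 m/s; Δx = 11·4 + ½·-3·4² = 20 m; v ends -1 m/s.
7–10 s: v starts -1 m/s; Δx = -1·3 + ½·-9·3² = -43.5 m; v ends -28 m/s.
x(10) = 1 + Σ Δx = 11.5 m.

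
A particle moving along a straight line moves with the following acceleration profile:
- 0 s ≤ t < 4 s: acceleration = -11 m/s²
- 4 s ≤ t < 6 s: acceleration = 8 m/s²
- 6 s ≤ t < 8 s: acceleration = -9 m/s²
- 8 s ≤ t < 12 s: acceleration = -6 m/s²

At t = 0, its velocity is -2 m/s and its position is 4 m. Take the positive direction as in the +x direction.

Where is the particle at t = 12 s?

On each constant-a segment, Δv = aΔt and Δx = v₀Δt + ½aΔt²; chain segment to segment.
0–4 s: v starts -2 m/s; Δx = -2·4 + ½·-11·4² = -96 m; v ends -46 m/s.
4–6 s: v starts -46 m/s; Δx = -46·2 + ½·8·2² = -76 m; v ends -30 m/s.
6–8 s: v starts -30 m/s; Δx = -30·2 + ½·-9·2² = -78 m; v ends -48 m/s.
8–12 s: v starts -48 m/s; Δx = -48·4 + ½·-6·4² = -240 m; v ends -72 m/s.
x(12) = 4 + Σ Δx = -486 m.

-486 m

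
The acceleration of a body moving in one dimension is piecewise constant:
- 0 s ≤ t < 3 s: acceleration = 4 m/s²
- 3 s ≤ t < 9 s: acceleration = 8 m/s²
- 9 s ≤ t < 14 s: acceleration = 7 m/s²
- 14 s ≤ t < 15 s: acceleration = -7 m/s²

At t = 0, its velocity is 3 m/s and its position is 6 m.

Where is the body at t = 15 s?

764 m

On each constant-a segment, Δv = aΔt and Δx = v₀Δt + ½aΔt²; chain segment to segment.
0–3 s: v starts 3 m/s; Δx = 3·3 + ½·4·3² = 27 m; v ends 15 m/s.
3–9 s: v starts 15 m/s; Δx = 15·6 + ½·8·6² = 234 m; v ends 63 m/s.
9–14 s: v starts 63 m/s; Δx = 63·5 + ½·7·5² = 402.5 m; v ends 98 m/s.
14–15 s: v starts 98 m/s; Δx = 98·1 + ½·-7·1² = 94.5 m; v ends 91 m/s.
x(15) = 6 + Σ Δx = 764 m.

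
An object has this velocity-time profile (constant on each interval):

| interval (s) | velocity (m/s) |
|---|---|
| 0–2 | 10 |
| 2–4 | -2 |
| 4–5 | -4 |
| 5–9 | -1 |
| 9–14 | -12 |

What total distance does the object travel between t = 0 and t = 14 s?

92 m

Total distance travelled is ∫|v| dt — sum the magnitudes of each area piece.
0–2 s: |10| × 2 = 20 m
2–4 s: |-2| × 2 = 4 m
4–5 s: |-4| × 1 = 4 m
5–9 s: |-1| × 4 = 4 m
9–14 s: |-12| × 5 = 60 m
Total distance = 92 m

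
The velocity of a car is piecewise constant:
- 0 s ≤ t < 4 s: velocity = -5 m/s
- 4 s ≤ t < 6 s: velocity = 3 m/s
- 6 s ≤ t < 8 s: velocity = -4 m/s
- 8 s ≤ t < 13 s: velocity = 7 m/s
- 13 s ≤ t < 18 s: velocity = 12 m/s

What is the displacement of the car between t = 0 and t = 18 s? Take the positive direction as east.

Net displacement equals the area under the velocity-time graph (areas below the axis count negative).
0–4 s: -5 × 4 = -20 m
4–6 s: 3 × 2 = 6 m
6–8 s: -4 × 2 = -8 m
8–13 s: 7 × 5 = 35 m
13–18 s: 12 × 5 = 60 m
Net displacement = 73 m

73 m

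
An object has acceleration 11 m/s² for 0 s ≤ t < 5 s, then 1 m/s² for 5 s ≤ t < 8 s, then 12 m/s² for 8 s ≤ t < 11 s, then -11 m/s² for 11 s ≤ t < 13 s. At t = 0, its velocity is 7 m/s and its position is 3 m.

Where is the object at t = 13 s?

795 m

On each constant-a segment, Δv = aΔt and Δx = v₀Δt + ½aΔt²; chain segment to segment.
0–5 s: v starts 7 m/s; Δx = 7·5 + ½·11·5² = 172.5 m; v ends 62 m/s.
5–8 s: v starts 62 m/s; Δx = 62·3 + ½·1·3² = 190.5 m; v ends 65 m/s.
8–11 s: v starts 65 m/s; Δx = 65·3 + ½·12·3² = 249 m; v ends 101 m/s.
11–13 s: v starts 101 m/s; Δx = 101·2 + ½·-11·2² = 180 m; v ends 79 m/s.
x(13) = 3 + Σ Δx = 795 m.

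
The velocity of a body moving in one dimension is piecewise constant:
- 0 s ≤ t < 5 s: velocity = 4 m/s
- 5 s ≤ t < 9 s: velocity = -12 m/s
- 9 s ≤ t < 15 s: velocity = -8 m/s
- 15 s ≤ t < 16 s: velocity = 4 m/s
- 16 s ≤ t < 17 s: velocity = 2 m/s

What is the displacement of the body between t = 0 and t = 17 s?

Displacement is the signed area under the v-t curve.
0–5 s: 4 × 5 = 20 m
5–9 s: -12 × 4 = -48 m
9–15 s: -8 × 6 = -48 m
15–16 s: 4 × 1 = 4 m
16–17 s: 2 × 1 = 2 m
Net displacement = -70 m

-70 m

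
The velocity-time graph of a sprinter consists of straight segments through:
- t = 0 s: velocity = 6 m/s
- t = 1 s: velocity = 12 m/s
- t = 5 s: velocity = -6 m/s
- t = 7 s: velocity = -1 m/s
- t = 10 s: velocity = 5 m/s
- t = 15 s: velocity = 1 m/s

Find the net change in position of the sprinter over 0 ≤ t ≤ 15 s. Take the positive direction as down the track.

Displacement is the signed area under the v-t curve.
0–1 s: ½(6 + 12)(1) = 9 m
1–5 s: ½(12 + -6)(4) = 12 m
5–7 s: ½(-6 + -1)(2) = -7 m
7–10 s: ½(-1 + 5)(3) = 6 m
10–15 s: ½(5 + 1)(5) = 15 m
Net displacement = 35 m

35 m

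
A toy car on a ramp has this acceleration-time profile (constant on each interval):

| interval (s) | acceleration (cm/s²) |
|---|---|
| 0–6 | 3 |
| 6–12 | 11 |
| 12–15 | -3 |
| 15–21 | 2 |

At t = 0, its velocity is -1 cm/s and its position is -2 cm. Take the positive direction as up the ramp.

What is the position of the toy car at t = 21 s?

On each constant-a segment, Δv = aΔt and Δx = v₀Δt + ½aΔt²; chain segment to segment.
0–6 s: v starts -1 cm/s; Δx = -1·6 + ½·3·6² = 48 cm; v ends 17 cm/s.
6–12 s: v starts 17 cm/s; Δx = 17·6 + ½·11·6² = 300 cm; v ends 83 cm/s.
12–15 s: v starts 83 cm/s; Δx = 83·3 + ½·-3·3² = 235.5 cm; v ends 74 cm/s.
15–21 s: v starts 74 cm/s; Δx = 74·6 + ½·2·6² = 480 cm; v ends 86 cm/s.
x(21) = -2 + Σ Δx = 1061.5 cm.

1061.5 cm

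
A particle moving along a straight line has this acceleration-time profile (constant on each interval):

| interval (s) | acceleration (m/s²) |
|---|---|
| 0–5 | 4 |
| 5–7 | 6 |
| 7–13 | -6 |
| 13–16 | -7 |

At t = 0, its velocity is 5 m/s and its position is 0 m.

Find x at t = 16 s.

On each constant-a segment, Δv = aΔt and Δx = v₀Δt + ½aΔt²; chain segment to segment.
0–5 s: v starts 5 m/s; Δx = 5·5 + ½·4·5² = 75 m; v ends 25 m/s.
5–7 s: v starts 25 m/s; Δx = 25·2 + ½·6·2² = 62 m; v ends 37 m/s.
7–13 s: v starts 37 m/s; Δx = 37·6 + ½·-6·6² = 114 m; v ends 1 m/s.
13–16 s: v starts 1 m/s; Δx = 1·3 + ½·-7·3² = -28.5 m; v ends -20 m/s.
x(16) = 0 + Σ Δx = 222.5 m.

222.5 m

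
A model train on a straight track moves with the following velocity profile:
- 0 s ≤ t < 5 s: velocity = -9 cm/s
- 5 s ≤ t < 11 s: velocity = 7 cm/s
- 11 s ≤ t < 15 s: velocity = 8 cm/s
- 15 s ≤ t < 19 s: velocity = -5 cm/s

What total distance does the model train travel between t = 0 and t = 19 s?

139 cm

Total distance travelled is ∫|v| dt — sum the magnitudes of each area piece.
0–5 s: |-9| × 5 = 45 cm
5–11 s: |7| × 6 = 42 cm
11–15 s: |8| × 4 = 32 cm
15–19 s: |-5| × 4 = 20 cm
Total distance = 139 cm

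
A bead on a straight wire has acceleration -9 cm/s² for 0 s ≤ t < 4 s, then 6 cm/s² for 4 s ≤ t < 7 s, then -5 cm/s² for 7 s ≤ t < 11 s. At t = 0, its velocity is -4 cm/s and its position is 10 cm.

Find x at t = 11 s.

-299 cm

On each constant-a segment, Δv = aΔt and Δx = v₀Δt + ½aΔt²; chain segment to segment.
0–4 s: v starts -4 cm/s; Δx = -4·4 + ½·-9·4² = -88 cm; v ends -40 cm/s.
4–7 s: v starts -40 cm/s; Δx = -40·3 + ½·6·3² = -93 cm; v ends -22 cm/s.
7–11 s: v starts -22 cm/s; Δx = -22·4 + ½·-5·4² = -128 cm; v ends -42 cm/s.
x(11) = 10 + Σ Δx = -299 cm.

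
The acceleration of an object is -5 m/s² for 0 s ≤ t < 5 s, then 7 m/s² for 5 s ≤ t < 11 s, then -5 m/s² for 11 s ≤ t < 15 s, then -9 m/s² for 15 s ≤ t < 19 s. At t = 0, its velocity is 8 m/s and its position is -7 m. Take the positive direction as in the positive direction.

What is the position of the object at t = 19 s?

On each constant-a segment, Δv = aΔt and Δx = v₀Δt + ½aΔt²; chain segment to segment.
0–5 s: v starts 8 m/s; Δx = 8·5 + ½·-5·5² = -22.5 m; v ends -17 m/s.
5–11 s: v starts -17 m/s; Δx = -17·6 + ½·7·6² = 24 m; v ends 25 m/s.
11–15 s: v starts 25 m/s; Δx = 25·4 + ½·-5·4² = 60 m; v ends 5 m/s.
15–19 s: v starts 5 m/s; Δx = 5·4 + ½·-9·4² = -52 m; v ends -31 m/s.
x(19) = -7 + Σ Δx = 2.5 m.

2.5 m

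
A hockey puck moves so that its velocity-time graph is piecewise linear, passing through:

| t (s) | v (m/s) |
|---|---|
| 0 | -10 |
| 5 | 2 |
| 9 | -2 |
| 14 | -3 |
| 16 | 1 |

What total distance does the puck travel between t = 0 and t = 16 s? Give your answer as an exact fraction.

Total distance travelled is ∫|v| dt — sum the magnitudes of each area piece.
0–5 s: v = 0 at t = 25/6 s; triangle areas 125/6 + 5/6 = 65/3 m
5–9 s: v = 0 at t = 7 s; triangle areas 2 + 2 = 4 m
9–14 s: |½(-2 + -3)(5)| = 12.5 m
14–16 s: v = 0 at t = 15.5 s; triangle areas 2.25 + 0.25 = 2.5 m
Total distance = 122/3 m

122/3 m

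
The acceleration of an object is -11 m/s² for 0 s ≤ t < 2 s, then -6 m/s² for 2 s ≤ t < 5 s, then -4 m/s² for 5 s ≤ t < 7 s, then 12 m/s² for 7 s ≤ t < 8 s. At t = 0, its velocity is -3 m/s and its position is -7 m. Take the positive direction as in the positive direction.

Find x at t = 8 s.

On each constant-a segment, Δv = aΔt and Δx = v₀Δt + ½aΔt²; chain segment to segment.
0–2 s: v starts -3 m/s; Δx = -3·2 + ½·-11·2² = -28 m; v ends -25 m/s.
2–5 s: v starts -25 m/s; Δx = -25·3 + ½·-6·3² = -102 m; v ends -43 m/s.
5–7 s: v starts -43 m/s; Δx = -43·2 + ½·-4·2² = -94 m; v ends -51 m/s.
7–8 s: v starts -51 m/s; Δx = -51·1 + ½·12·1² = -45 m; v ends -39 m/s.
x(8) = -7 + Σ Δx = -276 m.

-276 m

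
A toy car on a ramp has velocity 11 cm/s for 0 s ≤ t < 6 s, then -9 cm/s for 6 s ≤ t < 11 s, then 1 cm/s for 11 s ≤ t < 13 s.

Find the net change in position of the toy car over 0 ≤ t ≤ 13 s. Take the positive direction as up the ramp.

23 cm

Displacement is the signed area under the v-t curve.
0–6 s: 11 × 6 = 66 cm
6–11 s: -9 × 5 = -45 cm
11–13 s: 1 × 2 = 2 cm
Net displacement = 23 cm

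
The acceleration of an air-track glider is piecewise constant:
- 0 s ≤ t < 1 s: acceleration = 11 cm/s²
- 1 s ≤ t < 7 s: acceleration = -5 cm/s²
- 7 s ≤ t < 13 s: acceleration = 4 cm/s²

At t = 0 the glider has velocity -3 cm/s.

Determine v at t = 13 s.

Δv equals the area under the a-t graph; then v = v₀ + Δv.
0–1 s: 11 × 1 = 11 cm/s
1–7 s: -5 × 6 = -30 cm/s
7–13 s: 4 × 6 = 24 cm/s
Δv = 5 cm/s, so v(13) = -3 + (5) = 2 cm/s.

2 cm/s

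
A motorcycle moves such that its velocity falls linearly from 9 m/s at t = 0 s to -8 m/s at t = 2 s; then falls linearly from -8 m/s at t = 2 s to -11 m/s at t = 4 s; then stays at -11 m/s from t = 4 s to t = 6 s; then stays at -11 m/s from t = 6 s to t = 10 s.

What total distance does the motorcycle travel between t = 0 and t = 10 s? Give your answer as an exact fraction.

Total distance travelled is ∫|v| dt — sum the magnitudes of each area piece.
0–2 s: v = 0 at t = 18/17 s; triangle areas 81/17 + 64/17 = 145/17 m
2–4 s: |½(-8 + -11)(2)| = 19 m
4–6 s: |-11| × 2 = 22 m
6–10 s: |-11| × 4 = 44 m
Total distance = 1590/17 m

1590/17 m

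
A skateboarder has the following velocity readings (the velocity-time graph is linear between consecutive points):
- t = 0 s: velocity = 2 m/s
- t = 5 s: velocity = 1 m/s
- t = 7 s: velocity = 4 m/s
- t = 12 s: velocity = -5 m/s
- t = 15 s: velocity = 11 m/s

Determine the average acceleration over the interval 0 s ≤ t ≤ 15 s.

Average acceleration = Δv/Δt = (11 − 2)/(15 − 0) = 0.6 m/s².

0.6 m/s²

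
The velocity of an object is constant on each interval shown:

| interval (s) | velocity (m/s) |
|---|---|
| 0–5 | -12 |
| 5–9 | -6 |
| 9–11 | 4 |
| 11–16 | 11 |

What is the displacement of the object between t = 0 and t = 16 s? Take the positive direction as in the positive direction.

Displacement is the signed area under the v-t curve.
0–5 s: -12 × 5 = -60 m
5–9 s: -6 × 4 = -24 m
9–11 s: 4 × 2 = 8 m
11–16 s: 11 × 5 = 55 m
Net displacement = -21 m

-21 m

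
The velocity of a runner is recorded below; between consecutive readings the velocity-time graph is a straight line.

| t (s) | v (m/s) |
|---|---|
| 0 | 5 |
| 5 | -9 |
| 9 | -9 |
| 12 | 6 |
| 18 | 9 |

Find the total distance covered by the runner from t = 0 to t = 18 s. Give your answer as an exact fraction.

Distance (not displacement) is the total path length: add the absolute areas under v-t.
0–5 s: v = 0 at t = 25/14 s; triangle areas 125/28 + 405/28 = 265/14 m
5–9 s: |-9| × 4 = 36 m
9–12 s: v = 0 at t = 10.8 s; triangle areas 8.1 + 3.6 = 11.7 m
12–18 s: |½(6 + 9)(6)| = 45 m
Total distance = 3907/35 m

3907/35 m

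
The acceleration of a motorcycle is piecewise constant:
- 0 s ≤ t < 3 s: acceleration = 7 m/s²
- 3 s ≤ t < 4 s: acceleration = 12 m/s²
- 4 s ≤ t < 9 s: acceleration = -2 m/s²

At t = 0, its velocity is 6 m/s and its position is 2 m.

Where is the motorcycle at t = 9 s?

On each constant-a segment, Δv = aΔt and Δx = v₀Δt + ½aΔt²; chain segment to segment.
0–3 s: v starts 6 m/s; Δx = 6·3 + ½·7·3² = 49.5 m; v ends 27 m/s.
3–4 s: v starts 27 m/s; Δx = 27·1 + ½·12·1² = 33 m; v ends 39 m/s.
4–9 s: v starts 39 m/s; Δx = 39·5 + ½·-2·5² = 170 m; v ends 29 m/s.
x(9) = 2 + Σ Δx = 254.5 m.

254.5 m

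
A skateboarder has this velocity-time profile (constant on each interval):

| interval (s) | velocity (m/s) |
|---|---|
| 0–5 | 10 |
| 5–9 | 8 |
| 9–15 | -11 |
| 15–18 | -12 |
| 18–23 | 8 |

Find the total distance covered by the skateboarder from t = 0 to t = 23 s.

Total distance travelled is ∫|v| dt — sum the magnitudes of each area piece.
0–5 s: |10| × 5 = 50 m
5–9 s: |8| × 4 = 32 m
9–15 s: |-11| × 6 = 66 m
15–18 s: |-12| × 3 = 36 m
18–23 s: |8| × 5 = 40 m
Total distance = 224 m

224 m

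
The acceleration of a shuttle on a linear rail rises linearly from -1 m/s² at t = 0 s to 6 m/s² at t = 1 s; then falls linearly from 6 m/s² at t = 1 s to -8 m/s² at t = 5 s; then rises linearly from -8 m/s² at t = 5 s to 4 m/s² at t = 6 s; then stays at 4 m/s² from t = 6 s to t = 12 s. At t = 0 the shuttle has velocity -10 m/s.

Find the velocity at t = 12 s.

Δv equals the area under the a-t graph; then v = v₀ + Δv.
0–1 s: ½(-1 + 6)(1) = 2.5 m/s
1–5 s: ½(6 + -8)(4) = -4 m/s
5–6 s: ½(-8 + 4)(1) = -2 m/s
6–12 s: 4 × 6 = 24 m/s
Δv = 20.5 m/s, so v(12) = -10 + (20.5) = 10.5 m/s.

10.5 m/s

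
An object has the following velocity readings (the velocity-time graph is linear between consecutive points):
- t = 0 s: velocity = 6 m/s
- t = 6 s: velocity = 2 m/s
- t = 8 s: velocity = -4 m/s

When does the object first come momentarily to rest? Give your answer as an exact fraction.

t = 20/3 s

v changes sign on 6–8 s (from 2 to -4); the graph is linear there, so v = 0 at t = 6 + (-2)·(8 − 6)/(-4 − 2) = 20/3 s.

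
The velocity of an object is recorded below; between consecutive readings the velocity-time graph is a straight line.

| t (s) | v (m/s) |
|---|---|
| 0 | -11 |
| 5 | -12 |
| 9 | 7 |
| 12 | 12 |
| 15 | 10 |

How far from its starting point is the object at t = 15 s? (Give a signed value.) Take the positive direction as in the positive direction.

Net displacement equals the area under the velocity-time graph (areas below the axis count negative).
0–5 s: ½(-11 + -12)(5) = -57.5 m
5–9 s: ½(-12 + 7)(4) = -10 m
9–12 s: ½(7 + 12)(3) = 28.5 m
12–15 s: ½(12 + 10)(3) = 33 m
Net displacement = -6 m

-6 m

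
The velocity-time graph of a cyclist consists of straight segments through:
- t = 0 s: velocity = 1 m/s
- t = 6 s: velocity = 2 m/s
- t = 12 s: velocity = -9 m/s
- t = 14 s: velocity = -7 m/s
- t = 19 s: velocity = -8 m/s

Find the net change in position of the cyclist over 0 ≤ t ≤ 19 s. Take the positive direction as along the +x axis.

Net displacement equals the area under the velocity-time graph (areas below the axis count negative).
0–6 s: ½(1 + 2)(6) = 9 m
6–12 s: ½(2 + -9)(6) = -21 m
12–14 s: ½(-9 + -7)(2) = -16 m
14–19 s: ½(-7 + -8)(5) = -37.5 m
Net displacement = -65.5 m

-65.5 m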